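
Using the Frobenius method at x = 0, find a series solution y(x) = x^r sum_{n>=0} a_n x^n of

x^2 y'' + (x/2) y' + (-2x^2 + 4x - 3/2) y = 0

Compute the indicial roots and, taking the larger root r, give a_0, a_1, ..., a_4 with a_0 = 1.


Write in Frobenius form y'' + (p(x)/x) y' + (q(x)/x^2) y = 0:
  p(x) = 1/2,  q(x) = -2x^2 + 4x - 3/2.
Indicial equation: r(r-1) + (1/2) r + (-3/2) = 0 -> roots r_1 = 3/2, r_2 = -1.
Take r = r_1 = 3/2. Let y(x) = x^r sum_{n>=0} a_n x^n with a_0 = 1.
Substitute y = x^r sum a_n x^n and match x^{r+n}. The recurrence is
  D(n) a_n + 4 a_{n-1} - 2 a_{n-2} = 0,  where D(n) = (r+n)(r+n-1) + (1/2)(r+n) + (-3/2).
  a_n = [-4 a_{n-1} + 2 a_{n-2}] / D(n).
Since the indicial polynomial factors as (r - r_1)(r - r_2), D(n) = (r_1 + n - r_1)(r_1 + n - r_2) = n(n + 5/2).
Evaluating step by step (a_0 = 1):
  n = 1: D(1) = 1(1 + 5/2) = 7/2; numerator = -4(1) = -4; a_1 = (-4)/(7/2) = -8/7
  n = 2: D(2) = 2(2 + 5/2) = 9; numerator = -4(-8/7) + 2(1) = 46/7; a_2 = (46/7)/(9) = 46/63
  n = 3: D(3) = 3(3 + 5/2) = 33/2; numerator = -4(46/63) + 2(-8/7) = -328/63; a_3 = (-328/63)/(33/2) = -656/2079
  n = 4: D(4) = 4(4 + 5/2) = 26; numerator = -4(-656/2079) + 2(46/63) = 5660/2079; a_4 = (5660/2079)/(26) = 2830/27027

r = 3/2; a_0 = 1; a_1 = -8/7; a_2 = 46/63; a_3 = -656/2079; a_4 = 2830/27027


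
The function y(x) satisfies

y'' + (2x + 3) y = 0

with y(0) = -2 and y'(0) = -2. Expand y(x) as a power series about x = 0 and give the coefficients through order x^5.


Ansatz: y(x) = sum_{n>=0} a_n x^n, so y'(x) = sum_{n>=1} n a_n x^(n-1) and y''(x) = sum_{n>=2} n(n-1) a_n x^(n-2).
Substitute into P(x) y'' + Q(x) y' + R(x) y = 0 with P(x) = 1, Q(x) = 0, R(x) = 2x + 3, and match powers of x.
Initial conditions: a_0 = -2, a_1 = -2.
Setting the coefficient of each power of x to zero and solving order by order (substituting the coefficients already found):
  x^0: 2 a_2 + 3 a_0 = 0  ->  2 a_2 = -3 a_0 = 6  ->  a_2 = 3
  x^1: 6 a_3 + 3 a_1 + 2 a_0 = 0  ->  6 a_3 = -3 a_1 - 2 a_0 = 10  ->  a_3 = 5/3
  x^2: 12 a_4 + 3 a_2 + 2 a_1 = 0  ->  12 a_4 = -3 a_2 - 2 a_1 = -5  ->  a_4 = -5/12
  x^3: 20 a_5 + 3 a_3 + 2 a_2 = 0  ->  20 a_5 = -3 a_3 - 2 a_2 = -11  ->  a_5 = -11/20
Truncated series: y(x) = -2 - 2 x + 3 x^2 + (5/3) x^3 - (5/12) x^4 - (11/20) x^5 + O(x^6).

a_0 = -2; a_1 = -2; a_2 = 3; a_3 = 5/3; a_4 = -5/12; a_5 = -11/20


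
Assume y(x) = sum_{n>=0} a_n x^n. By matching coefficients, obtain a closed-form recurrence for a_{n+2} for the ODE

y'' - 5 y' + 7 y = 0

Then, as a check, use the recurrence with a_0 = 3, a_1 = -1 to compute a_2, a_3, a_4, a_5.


Substitute y = sum_n a_n x^n.
y''(x) has coefficient (n+2)(n+1) a_{n+2} at x^n;
-5 y'(x) has coefficient -5 (n+1) a_{n+1} at x^n;
7 y(x) has coefficient 7 a_n at x^n.
Matching x^n: (n+2)(n+1) a_{n+2} - 5 (n+1) a_{n+1} + 7 a_n = 0.
Thus a_{n+2} = [5 (n+1) a_{n+1} - 7 a_n] / ((n+1)(n+2)).

Check with a_0 = 3, a_1 = -1 (apply the recurrence for n = 0, 1, 2, 3): a_0 = 3, a_1 = -1, a_2 = -13, a_3 = -41/2, a_4 = -433/24, a_5 = -163/15.

a_(n+2) = [5 (n+1) a_(n+1) - 7 a_n] / ((n+1)(n+2)); check: a_0 = 3, a_1 = -1, a_2 = -13, a_3 = -41/2, a_4 = -433/24, a_5 = -163/15


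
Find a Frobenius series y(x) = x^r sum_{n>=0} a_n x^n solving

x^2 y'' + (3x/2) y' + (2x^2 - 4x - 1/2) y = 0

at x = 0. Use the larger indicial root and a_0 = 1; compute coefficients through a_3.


Write in Frobenius form y'' + (p(x)/x) y' + (q(x)/x^2) y = 0:
  p(x) = 3/2,  q(x) = 2x^2 - 4x - 1/2.
Indicial equation: r(r-1) + (3/2) r + (-1/2) = 0 -> roots r_1 = 1/2, r_2 = -1.
Take r = r_1 = 1/2. Let y(x) = x^r sum_{n>=0} a_n x^n with a_0 = 1.
Substitute y = x^r sum a_n x^n and match x^{r+n}. The recurrence is
  D(n) a_n - 4 a_{n-1} + 2 a_{n-2} = 0,  where D(n) = (r+n)(r+n-1) + (3/2)(r+n) + (-1/2).
  a_n = [4 a_{n-1} - 2 a_{n-2}] / D(n).
Since the indicial polynomial factors as (r - r_1)(r - r_2), D(n) = (r_1 + n - r_1)(r_1 + n - r_2) = n(n + 3/2).
Evaluating step by step (a_0 = 1):
  n = 1: D(1) = 1(1 + 3/2) = 5/2; numerator = 4(1) = 4; a_1 = (4)/(5/2) = 8/5
  n = 2: D(2) = 2(2 + 3/2) = 7; numerator = 4(8/5) - 2(1) = 22/5; a_2 = (22/5)/(7) = 22/35
  n = 3: D(3) = 3(3 + 3/2) = 27/2; numerator = 4(22/35) - 2(8/5) = -24/35; a_3 = (-24/35)/(27/2) = -16/315

r = 1/2; a_0 = 1; a_1 = 8/5; a_2 = 22/35; a_3 = -16/315


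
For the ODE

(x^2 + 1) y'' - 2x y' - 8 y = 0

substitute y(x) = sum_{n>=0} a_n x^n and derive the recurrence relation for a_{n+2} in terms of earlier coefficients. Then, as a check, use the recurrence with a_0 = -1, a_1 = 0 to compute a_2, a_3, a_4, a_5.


Substitute y = sum_n a_n x^n.
(1 + 1 x^2) y'' contributes (n+2)(n+1) a_{n+2} + n(n-1) a_n at x^n.
-2 x y'(x) contributes -2 n a_n at x^n.
-8 y(x) contributes -8 a_n at x^n.
Matching x^n: (n+2)(n+1) a_{n+2} + (n(n-1) - 2 n - 8) a_n = 0.
Thus a_{n+2} = (-n(n-1) + 2 n + 8) / ((n+1)(n+2)) * a_n.

Check with a_0 = -1, a_1 = 0 (apply the recurrence for n = 0, 1, 2, 3): a_0 = -1, a_1 = 0, a_2 = -4, a_3 = 0, a_4 = -10/3, a_5 = 0.

a_(n+2) = (-n(n-1) + 2 n + 8) / ((n+1)(n+2)) * a_n; check: a_0 = -1, a_1 = 0, a_2 = -4, a_3 = 0, a_4 = -10/3, a_5 = 0


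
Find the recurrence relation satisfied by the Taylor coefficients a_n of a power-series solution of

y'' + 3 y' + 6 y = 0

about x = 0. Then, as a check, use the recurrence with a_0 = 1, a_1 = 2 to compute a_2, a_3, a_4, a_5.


Substitute y = sum_n a_n x^n.
y''(x) has coefficient (n+2)(n+1) a_{n+2} at x^n;
3 y'(x) has coefficient 3 (n+1) a_{n+1} at x^n;
6 y(x) has coefficient 6 a_n at x^n.
Matching x^n: (n+2)(n+1) a_{n+2} + 3 (n+1) a_{n+1} + 6 a_n = 0.
Thus a_{n+2} = [-3 (n+1) a_{n+1} - 6 a_n] / ((n+1)(n+2)).

Check with a_0 = 1, a_1 = 2 (apply the recurrence for n = 0, 1, 2, 3): a_0 = 1, a_1 = 2, a_2 = -6, a_3 = 4, a_4 = 0, a_5 = -6/5.

a_(n+2) = [-3 (n+1) a_(n+1) - 6 a_n] / ((n+1)(n+2)); check: a_0 = 1, a_1 = 2, a_2 = -6, a_3 = 4, a_4 = 0, a_5 = -6/5


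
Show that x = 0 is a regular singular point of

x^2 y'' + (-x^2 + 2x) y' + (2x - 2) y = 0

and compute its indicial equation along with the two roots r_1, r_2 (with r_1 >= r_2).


Divide by x^2 to reach normal form y'' + P_1(x) y' + P_2(x) y = 0 with P_1(x) = -1 + 2/x and P_2(x) = 2/x - 2/x^2.
x = 0 is a singular point because the y'-coefficient -1 + 2/x has a pole at x = 0 and the y-coefficient 2/x - 2/x^2 has a pole at x = 0.
It is a regular singular point because x P_1(x) = p(x) = 2 - x and x^2 P_2(x) = q(x) = 2x - 2 are polynomials, hence analytic at x = 0.
p(0) = 2,  q(0) = -2.
Indicial equation: r(r-1) + p(0) r + q(0) = 0, i.e. r^2 + (p(0) - 1) r + q(0) = 0, i.e. r^2 + 1 r - 2 = 0.
Discriminant: (1)^2 - 4(-2) = 9, so r = (-1 ± 3)/2.
Solving: r_1 = 1, r_2 = -2.

indicial: r^2 + 1 r - 2 = 0; roots r_1 = 1, r_2 = -2


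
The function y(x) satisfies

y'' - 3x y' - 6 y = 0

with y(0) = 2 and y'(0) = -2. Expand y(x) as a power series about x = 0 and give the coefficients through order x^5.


Ansatz: y(x) = sum_{n>=0} a_n x^n, so y'(x) = sum_{n>=1} n a_n x^(n-1) and y''(x) = sum_{n>=2} n(n-1) a_n x^(n-2).
Substitute into P(x) y'' + Q(x) y' + R(x) y = 0 with P(x) = 1, Q(x) = -3x, R(x) = -6, and match powers of x.
Initial conditions: a_0 = 2, a_1 = -2.
Setting the coefficient of each power of x to zero and solving order by order (substituting the coefficients already found):
  x^0: 2 a_2 - 6 a_0 = 0  ->  2 a_2 = 6 a_0 = 12  ->  a_2 = 6
  x^1: 6 a_3 - 9 a_1 = 0  ->  6 a_3 = 9 a_1 = -18  ->  a_3 = -3
  x^2: 12 a_4 - 12 a_2 = 0  ->  12 a_4 = 12 a_2 = 72  ->  a_4 = 6
  x^3: 20 a_5 - 15 a_3 = 0  ->  20 a_5 = 15 a_3 = -45  ->  a_5 = -9/4
Truncated series: y(x) = 2 - 2 x + 6 x^2 - 3 x^3 + 6 x^4 - (9/4) x^5 + O(x^6).

a_0 = 2; a_1 = -2; a_2 = 6; a_3 = -3; a_4 = 6; a_5 = -9/4


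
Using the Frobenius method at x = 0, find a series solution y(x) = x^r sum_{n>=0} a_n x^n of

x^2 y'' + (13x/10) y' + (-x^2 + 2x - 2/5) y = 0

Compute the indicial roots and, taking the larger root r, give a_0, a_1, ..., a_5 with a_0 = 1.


Write in Frobenius form y'' + (p(x)/x) y' + (q(x)/x^2) y = 0:
  p(x) = 13/10,  q(x) = -x^2 + 2x - 2/5.
Indicial equation: r(r-1) + (13/10) r + (-2/5) = 0 -> roots r_1 = 1/2, r_2 = -4/5.
Take r = r_1 = 1/2. Let y(x) = x^r sum_{n>=0} a_n x^n with a_0 = 1.
Substitute y = x^r sum a_n x^n and match x^{r+n}. The recurrence is
  D(n) a_n + 2 a_{n-1} - 1 a_{n-2} = 0,  where D(n) = (r+n)(r+n-1) + (13/10)(r+n) + (-2/5).
  a_n = [-2 a_{n-1} + 1 a_{n-2}] / D(n).
Since the indicial polynomial factors as (r - r_1)(r - r_2), D(n) = (r_1 + n - r_1)(r_1 + n - r_2) = n(n + 13/10).
Evaluating step by step (a_0 = 1):
  n = 1: D(1) = 1(1 + 13/10) = 23/10; numerator = -2(1) = -2; a_1 = (-2)/(23/10) = -20/23
  n = 2: D(2) = 2(2 + 13/10) = 33/5; numerator = -2(-20/23) + 1(1) = 63/23; a_2 = (63/23)/(33/5) = 105/253
  n = 3: D(3) = 3(3 + 13/10) = 129/10; numerator = -2(105/253) + 1(-20/23) = -430/253; a_3 = (-430/253)/(129/10) = -100/759
  n = 4: D(4) = 4(4 + 13/10) = 106/5; numerator = -2(-100/759) + 1(105/253) = 515/759; a_4 = (515/759)/(106/5) = 2575/80454
  n = 5: D(5) = 5(5 + 13/10) = 63/2; numerator = -2(2575/80454) + 1(-100/759) = -2625/13409; a_5 = (-2625/13409)/(63/2) = -250/40227

r = 1/2; a_0 = 1; a_1 = -20/23; a_2 = 105/253; a_3 = -100/759; a_4 = 2575/80454; a_5 = -250/40227


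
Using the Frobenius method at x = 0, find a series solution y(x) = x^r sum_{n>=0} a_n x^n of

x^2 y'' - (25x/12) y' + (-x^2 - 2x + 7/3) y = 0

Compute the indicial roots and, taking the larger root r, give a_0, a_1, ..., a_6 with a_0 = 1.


Write in Frobenius form y'' + (p(x)/x) y' + (q(x)/x^2) y = 0:
  p(x) = -25/12,  q(x) = -x^2 - 2x + 7/3.
Indicial equation: r(r-1) + (-25/12) r + (7/3) = 0 -> roots r_1 = 7/4, r_2 = 4/3.
Take r = r_1 = 7/4. Let y(x) = x^r sum_{n>=0} a_n x^n with a_0 = 1.
Substitute y = x^r sum a_n x^n and match x^{r+n}. The recurrence is
  D(n) a_n - 2 a_{n-1} - 1 a_{n-2} = 0,  where D(n) = (r+n)(r+n-1) + (-25/12)(r+n) + (7/3).
  a_n = [2 a_{n-1} + 1 a_{n-2}] / D(n).
Since the indicial polynomial factors as (r - r_1)(r - r_2), D(n) = (r_1 + n - r_1)(r_1 + n - r_2) = n(n + 5/12).
Evaluating step by step (a_0 = 1):
  n = 1: D(1) = 1(1 + 5/12) = 17/12; numerator = 2(1) = 2; a_1 = (2)/(17/12) = 24/17
  n = 2: D(2) = 2(2 + 5/12) = 29/6; numerator = 2(24/17) + 1(1) = 65/17; a_2 = (65/17)/(29/6) = 390/493
  n = 3: D(3) = 3(3 + 5/12) = 41/4; numerator = 2(390/493) + 1(24/17) = 1476/493; a_3 = (1476/493)/(41/4) = 144/493
  n = 4: D(4) = 4(4 + 5/12) = 53/3; numerator = 2(144/493) + 1(390/493) = 678/493; a_4 = (678/493)/(53/3) = 2034/26129
  n = 5: D(5) = 5(5 + 5/12) = 325/12; numerator = 2(2034/26129) + 1(144/493) = 11700/26129; a_5 = (11700/26129)/(325/12) = 432/26129
  n = 6: D(6) = 6(6 + 5/12) = 77/2; numerator = 2(432/26129) + 1(2034/26129) = 2898/26129; a_6 = (2898/26129)/(77/2) = 828/287419

r = 7/4; a_0 = 1; a_1 = 24/17; a_2 = 390/493; a_3 = 144/493; a_4 = 2034/26129; a_5 = 432/26129; a_6 = 828/287419


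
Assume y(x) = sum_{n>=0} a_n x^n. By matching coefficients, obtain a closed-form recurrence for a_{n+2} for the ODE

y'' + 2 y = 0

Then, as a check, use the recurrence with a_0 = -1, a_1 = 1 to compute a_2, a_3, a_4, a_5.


Substitute y = sum_n a_n x^n into y'' + (const) y = 0.
y''(x) = sum_{n>=0} (n+2)(n+1) a_{n+2} x^n.
The ODE becomes sum_n [(n+2)(n+1) a_{n+2} + 2 a_n] x^n = 0.
Setting each coefficient to zero gives the recurrence:
  (n+2)(n+1) a_{n+2} + 2 a_n = 0,
  a_{n+2} = -2 / ((n+1)(n+2)) a_n.

Check with a_0 = -1, a_1 = 1 (apply the recurrence for n = 0, 1, 2, 3): a_0 = -1, a_1 = 1, a_2 = 1, a_3 = -1/3, a_4 = -1/6, a_5 = 1/30.

a_{n+2} = -2/((n+1)(n+2)) * a_n; check: a_0 = -1, a_1 = 1, a_2 = 1, a_3 = -1/3, a_4 = -1/6, a_5 = 1/30


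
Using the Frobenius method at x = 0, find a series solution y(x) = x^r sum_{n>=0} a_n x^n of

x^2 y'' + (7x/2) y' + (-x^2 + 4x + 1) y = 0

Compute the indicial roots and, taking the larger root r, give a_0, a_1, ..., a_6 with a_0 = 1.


Write in Frobenius form y'' + (p(x)/x) y' + (q(x)/x^2) y = 0:
  p(x) = 7/2,  q(x) = -x^2 + 4x + 1.
Indicial equation: r(r-1) + (7/2) r + (1) = 0 -> roots r_1 = -1/2, r_2 = -2.
Take r = r_1 = -1/2. Let y(x) = x^r sum_{n>=0} a_n x^n with a_0 = 1.
Substitute y = x^r sum a_n x^n and match x^{r+n}. The recurrence is
  D(n) a_n + 4 a_{n-1} - 1 a_{n-2} = 0,  where D(n) = (r+n)(r+n-1) + (7/2)(r+n) + (1).
  a_n = [-4 a_{n-1} + 1 a_{n-2}] / D(n).
Since the indicial polynomial factors as (r - r_1)(r - r_2), D(n) = (r_1 + n - r_1)(r_1 + n - r_2) = n(n + 3/2).
Evaluating step by step (a_0 = 1):
  n = 1: D(1) = 1(1 + 3/2) = 5/2; numerator = -4(1) = -4; a_1 = (-4)/(5/2) = -8/5
  n = 2: D(2) = 2(2 + 3/2) = 7; numerator = -4(-8/5) + 1(1) = 37/5; a_2 = (37/5)/(7) = 37/35
  n = 3: D(3) = 3(3 + 3/2) = 27/2; numerator = -4(37/35) + 1(-8/5) = -204/35; a_3 = (-204/35)/(27/2) = -136/315
  n = 4: D(4) = 4(4 + 3/2) = 22; numerator = -4(-136/315) + 1(37/35) = 877/315; a_4 = (877/315)/(22) = 877/6930
  n = 5: D(5) = 5(5 + 3/2) = 65/2; numerator = -4(877/6930) + 1(-136/315) = -650/693; a_5 = (-650/693)/(65/2) = -20/693
  n = 6: D(6) = 6(6 + 3/2) = 45; numerator = -4(-20/693) + 1(877/6930) = 559/2310; a_6 = (559/2310)/(45) = 559/103950

r = -1/2; a_0 = 1; a_1 = -8/5; a_2 = 37/35; a_3 = -136/315; a_4 = 877/6930; a_5 = -20/693; a_6 = 559/103950


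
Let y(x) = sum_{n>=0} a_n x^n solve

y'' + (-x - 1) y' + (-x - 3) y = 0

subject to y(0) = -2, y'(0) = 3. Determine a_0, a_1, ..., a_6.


Ansatz: y(x) = sum_{n>=0} a_n x^n, so y'(x) = sum_{n>=1} n a_n x^(n-1) and y''(x) = sum_{n>=2} n(n-1) a_n x^(n-2).
Substitute into P(x) y'' + Q(x) y' + R(x) y = 0 with P(x) = 1, Q(x) = -x - 1, R(x) = -x - 3, and match powers of x.
Initial conditions: a_0 = -2, a_1 = 3.
Setting the coefficient of each power of x to zero and solving order by order (substituting the coefficients already found):
  x^0: 2 a_2 - a_1 - 3 a_0 = 0  ->  2 a_2 = a_1 + 3 a_0 = -3  ->  a_2 = -3/2
  x^1: 6 a_3 - 2 a_2 - 4 a_1 - a_0 = 0  ->  6 a_3 = 2 a_2 + 4 a_1 + a_0 = 7  ->  a_3 = 7/6
  x^2: 12 a_4 - 3 a_3 - 5 a_2 - a_1 = 0  ->  12 a_4 = 3 a_3 + 5 a_2 + a_1 = -1  ->  a_4 = -1/12
  x^3: 20 a_5 - 4 a_4 - 6 a_3 - a_2 = 0  ->  20 a_5 = 4 a_4 + 6 a_3 + a_2 = 31/6  ->  a_5 = 31/120
  x^4: 30 a_6 - 5 a_5 - 7 a_4 - a_3 = 0  ->  30 a_6 = 5 a_5 + 7 a_4 + a_3 = 15/8  ->  a_6 = 1/16
Truncated series: y(x) = -2 + 3 x - (3/2) x^2 + (7/6) x^3 - (1/12) x^4 + (31/120) x^5 + (1/16) x^6 + O(x^7).

a_0 = -2; a_1 = 3; a_2 = -3/2; a_3 = 7/6; a_4 = -1/12; a_5 = 31/120; a_6 = 1/16


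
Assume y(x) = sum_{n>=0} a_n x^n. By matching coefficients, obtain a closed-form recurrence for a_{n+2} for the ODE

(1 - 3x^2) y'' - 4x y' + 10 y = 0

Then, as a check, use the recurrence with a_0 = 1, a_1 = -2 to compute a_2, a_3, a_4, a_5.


Substitute y = sum_n a_n x^n.
(1 - 3 x^2) y'' contributes (n+2)(n+1) a_{n+2} - 3 n(n-1) a_n at x^n.
-4 x y'(x) contributes -4 n a_n at x^n.
10 y(x) contributes 10 a_n at x^n.
Matching x^n: (n+2)(n+1) a_{n+2} + (-3 n(n-1) - 4 n + 10) a_n = 0.
Thus a_{n+2} = (3 n(n-1) + 4 n - 10) / ((n+1)(n+2)) * a_n.

Check with a_0 = 1, a_1 = -2 (apply the recurrence for n = 0, 1, 2, 3): a_0 = 1, a_1 = -2, a_2 = -5, a_3 = 2, a_4 = -5/3, a_5 = 2.

a_(n+2) = (3 n(n-1) + 4 n - 10) / ((n+1)(n+2)) * a_n; check: a_0 = 1, a_1 = -2, a_2 = -5, a_3 = 2, a_4 = -5/3, a_5 = 2


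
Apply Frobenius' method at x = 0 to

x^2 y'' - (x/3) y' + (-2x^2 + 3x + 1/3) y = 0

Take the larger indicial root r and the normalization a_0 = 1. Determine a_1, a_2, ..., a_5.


Write in Frobenius form y'' + (p(x)/x) y' + (q(x)/x^2) y = 0:
  p(x) = -1/3,  q(x) = -2x^2 + 3x + 1/3.
Indicial equation: r(r-1) + (-1/3) r + (1/3) = 0 -> roots r_1 = 1, r_2 = 1/3.
Take r = r_1 = 1. Let y(x) = x^r sum_{n>=0} a_n x^n with a_0 = 1.
Substitute y = x^r sum a_n x^n and match x^{r+n}. The recurrence is
  D(n) a_n + 3 a_{n-1} - 2 a_{n-2} = 0,  where D(n) = (r+n)(r+n-1) + (-1/3)(r+n) + (1/3).
  a_n = [-3 a_{n-1} + 2 a_{n-2}] / D(n).
Since the indicial polynomial factors as (r - r_1)(r - r_2), D(n) = (r_1 + n - r_1)(r_1 + n - r_2) = n(n + 2/3).
Evaluating step by step (a_0 = 1):
  n = 1: D(1) = 1(1 + 2/3) = 5/3; numerator = -3(1) = -3; a_1 = (-3)/(5/3) = -9/5
  n = 2: D(2) = 2(2 + 2/3) = 16/3; numerator = -3(-9/5) + 2(1) = 37/5; a_2 = (37/5)/(16/3) = 111/80
  n = 3: D(3) = 3(3 + 2/3) = 11; numerator = -3(111/80) + 2(-9/5) = -621/80; a_3 = (-621/80)/(11) = -621/880
  n = 4: D(4) = 4(4 + 2/3) = 56/3; numerator = -3(-621/880) + 2(111/80) = 861/176; a_4 = (861/176)/(56/3) = 369/1408
  n = 5: D(5) = 5(5 + 2/3) = 85/3; numerator = -3(369/1408) + 2(-621/880) = -15471/7040; a_5 = (-15471/7040)/(85/3) = -46413/598400

r = 1; a_0 = 1; a_1 = -9/5; a_2 = 111/80; a_3 = -621/880; a_4 = 369/1408; a_5 = -46413/598400


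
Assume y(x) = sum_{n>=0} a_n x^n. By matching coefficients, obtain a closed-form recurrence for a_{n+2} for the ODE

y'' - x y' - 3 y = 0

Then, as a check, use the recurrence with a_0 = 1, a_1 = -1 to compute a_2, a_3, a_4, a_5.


Substitute y = sum_n a_n x^n.
y''(x) has coefficient (n+2)(n+1) a_{n+2} at x^n;
-x y'(x) has coefficient -n a_n at x^n (shift);
-3 y(x) has coefficient -3 a_n at x^n.
Matching x^n: (n+2)(n+1) a_{n+2} + (-n - 3) a_n = 0.
Thus a_{n+2} = (n + 3) / ((n+1)(n+2)) * a_n.

Check with a_0 = 1, a_1 = -1 (apply the recurrence for n = 0, 1, 2, 3): a_0 = 1, a_1 = -1, a_2 = 3/2, a_3 = -2/3, a_4 = 5/8, a_5 = -1/5.

a_(n+2) = (n + 3) / ((n+1)(n+2)) * a_n; check: a_0 = 1, a_1 = -1, a_2 = 3/2, a_3 = -2/3, a_4 = 5/8, a_5 = -1/5


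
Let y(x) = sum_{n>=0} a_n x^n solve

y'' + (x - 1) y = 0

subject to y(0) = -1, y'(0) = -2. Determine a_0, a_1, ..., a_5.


Ansatz: y(x) = sum_{n>=0} a_n x^n, so y'(x) = sum_{n>=1} n a_n x^(n-1) and y''(x) = sum_{n>=2} n(n-1) a_n x^(n-2).
Substitute into P(x) y'' + Q(x) y' + R(x) y = 0 with P(x) = 1, Q(x) = 0, R(x) = x - 1, and match powers of x.
Initial conditions: a_0 = -1, a_1 = -2.
Setting the coefficient of each power of x to zero and solving order by order (substituting the coefficients already found):
  x^0: 2 a_2 - a_0 = 0  ->  2 a_2 = a_0 = -1  ->  a_2 = -1/2
  x^1: 6 a_3 - a_1 + a_0 = 0  ->  6 a_3 = a_1 - a_0 = -1  ->  a_3 = -1/6
  x^2: 12 a_4 - a_2 + a_1 = 0  ->  12 a_4 = a_2 - a_1 = 3/2  ->  a_4 = 1/8
  x^3: 20 a_5 - a_3 + a_2 = 0  ->  20 a_5 = a_3 - a_2 = 1/3  ->  a_5 = 1/60
Truncated series: y(x) = -1 - 2 x - (1/2) x^2 - (1/6) x^3 + (1/8) x^4 + (1/60) x^5 + O(x^6).

a_0 = -1; a_1 = -2; a_2 = -1/2; a_3 = -1/6; a_4 = 1/8; a_5 = 1/60


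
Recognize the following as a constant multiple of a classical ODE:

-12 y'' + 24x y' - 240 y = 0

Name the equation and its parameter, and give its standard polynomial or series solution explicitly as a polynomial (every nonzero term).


All three coefficients share the factor -12; dividing through by -12 gives  y'' - 2x y' + 20 y = 0.
This matches the Hermite equation y'' - 2x y' + 2n y = 0 with 2n = 20, so n = 10; the polynomial solution is H_10(x).
With y = sum_k a_k x^k, matching x^k gives (k+2)(k+1) a_{k+2} = 2(k - n) a_k = 2(k - 10) a_k. The right side vanishes at k = 10, so the series with the parity of 10 terminates at degree 10.
Standard normalization: leading coefficient of H_n is 2^n, so a_10 = 2^10 = 1024. Work downward with a_k = (k+1)(k+2) a_{k+2} / (2(k - n)):
  a_8 = (9)(10)(1024) / (2(8 - 10)) = 92160/(-4) = -23040
  a_6 = (7)(8)(-23040) / (2(6 - 10)) = -1290240/(-8) = 161280
  a_4 = (5)(6)(161280) / (2(4 - 10)) = 4838400/(-12) = -403200
  a_2 = (3)(4)(-403200) / (2(2 - 10)) = -4838400/(-16) = 302400
  a_0 = (1)(2)(302400) / (2(0 - 10)) = 604800/(-20) = -30240
Hence H_10(x) = 1024 x^10 - 23040 x^8 + 161280 x^6 - 403200 x^4 + 302400 x^2 - 30240.

H_10(x); series = 1024 x^10 - 23040 x^8 + 161280 x^6 - 403200 x^4 + 302400 x^2 - 30240


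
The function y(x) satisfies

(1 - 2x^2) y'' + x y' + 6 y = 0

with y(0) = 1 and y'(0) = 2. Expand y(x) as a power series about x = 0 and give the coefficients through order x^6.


Ansatz: y(x) = sum_{n>=0} a_n x^n, so y'(x) = sum_{n>=1} n a_n x^(n-1) and y''(x) = sum_{n>=2} n(n-1) a_n x^(n-2).
Substitute into P(x) y'' + Q(x) y' + R(x) y = 0 with P(x) = 1 - 2x^2, Q(x) = x, R(x) = 6, and match powers of x.
Initial conditions: a_0 = 1, a_1 = 2.
Setting the coefficient of each power of x to zero and solving order by order (substituting the coefficients already found):
  x^0: 2 a_2 + 6 a_0 = 0  ->  2 a_2 = -6 a_0 = -6  ->  a_2 = -3
  x^1: 6 a_3 + 7 a_1 = 0  ->  6 a_3 = -7 a_1 = -14  ->  a_3 = -7/3
  x^2: 12 a_4 + 4 a_2 = 0  ->  12 a_4 = -4 a_2 = 12  ->  a_4 = 1
  x^3: 20 a_5 - 3 a_3 = 0  ->  20 a_5 = 3 a_3 = -7  ->  a_5 = -7/20
  x^4: 30 a_6 - 14 a_4 = 0  ->  30 a_6 = 14 a_4 = 14  ->  a_6 = 7/15
Truncated series: y(x) = 1 + 2 x - 3 x^2 - (7/3) x^3 + x^4 - (7/20) x^5 + (7/15) x^6 + O(x^7).

a_0 = 1; a_1 = 2; a_2 = -3; a_3 = -7/3; a_4 = 1; a_5 = -7/20; a_6 = 7/15


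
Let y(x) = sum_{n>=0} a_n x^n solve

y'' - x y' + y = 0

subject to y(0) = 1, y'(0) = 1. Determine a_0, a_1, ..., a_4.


Ansatz: y(x) = sum_{n>=0} a_n x^n, so y'(x) = sum_{n>=1} n a_n x^(n-1) and y''(x) = sum_{n>=2} n(n-1) a_n x^(n-2).
Substitute into P(x) y'' + Q(x) y' + R(x) y = 0 with P(x) = 1, Q(x) = -x, R(x) = 1, and match powers of x.
Initial conditions: a_0 = 1, a_1 = 1.
Setting the coefficient of each power of x to zero and solving order by order (substituting the coefficients already found):
  x^0: 2 a_2 + a_0 = 0  ->  2 a_2 = -a_0 = -1  ->  a_2 = -1/2
  x^1: 6 a_3 = 0  ->  a_3 = 0
  x^2: 12 a_4 - a_2 = 0  ->  12 a_4 = a_2 = -1/2  ->  a_4 = -1/24
Truncated series: y(x) = 1 + x - (1/2) x^2 - (1/24) x^4 + O(x^5).

a_0 = 1; a_1 = 1; a_2 = -1/2; a_3 = 0; a_4 = -1/24


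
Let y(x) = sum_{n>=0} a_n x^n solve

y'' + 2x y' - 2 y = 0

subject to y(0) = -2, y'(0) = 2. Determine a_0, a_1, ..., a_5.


Ansatz: y(x) = sum_{n>=0} a_n x^n, so y'(x) = sum_{n>=1} n a_n x^(n-1) and y''(x) = sum_{n>=2} n(n-1) a_n x^(n-2).
Substitute into P(x) y'' + Q(x) y' + R(x) y = 0 with P(x) = 1, Q(x) = 2x, R(x) = -2, and match powers of x.
Initial conditions: a_0 = -2, a_1 = 2.
Setting the coefficient of each power of x to zero and solving order by order (substituting the coefficients already found):
  x^0: 2 a_2 - 2 a_0 = 0  ->  2 a_2 = 2 a_0 = -4  ->  a_2 = -2
  x^1: 6 a_3 = 0  ->  a_3 = 0
  x^2: 12 a_4 + 2 a_2 = 0  ->  12 a_4 = -2 a_2 = 4  ->  a_4 = 1/3
  x^3: 20 a_5 + 4 a_3 = 0  ->  20 a_5 = -4 a_3 = 0  ->  a_5 = 0
Truncated series: y(x) = -2 + 2 x - 2 x^2 + (1/3) x^4 + O(x^6).

a_0 = -2; a_1 = 2; a_2 = -2; a_3 = 0; a_4 = 1/3; a_5 = 0


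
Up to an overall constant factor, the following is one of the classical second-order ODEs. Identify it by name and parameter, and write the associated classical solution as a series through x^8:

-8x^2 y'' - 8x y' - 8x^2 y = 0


All three coefficients share the factor -8; dividing through by -8 gives  x^2 y'' + x y' + x^2 y = 0.
This matches the Bessel equation x^2 y'' + x y' + (x^2 - nu^2) y = 0 with nu^2 = 0, so nu = 0; the solution bounded at x = 0 is J_0(x).
Frobenius at x = 0: indicial roots ±nu; for r = nu the recurrence k(k + 2nu) c_k = -c_{k-2} gives the standard series J_nu(x) = sum_{k>=0} (-1)^k / (k! (k+nu)!) (x/2)^(2k+nu). Evaluate the first 5 terms:
  k = 0: (-1)^0 / (0! * 0! * 2^0) x^0 = 1/(1*1*1) x^0 = (1) x^0
  k = 1: (-1)^1 / (1! * 1! * 2^2) x^2 = -1/(1*1*4) x^2 = (-1/4) x^2
  k = 2: (-1)^2 / (2! * 2! * 2^4) x^4 = 1/(2*2*16) x^4 = (1/64) x^4
  k = 3: (-1)^3 / (3! * 3! * 2^6) x^6 = -1/(6*6*64) x^6 = (-1/2304) x^6
  k = 4: (-1)^4 / (4! * 4! * 2^8) x^8 = 1/(24*24*256) x^8 = (1/147456) x^8
Hence J_0(x) = x^8/147456 - x^6/2304 + x^4/64 - x^2/4 + 1 + ....

J_0(x); series = x^8/147456 - x^6/2304 + x^4/64 - x^2/4 + 1


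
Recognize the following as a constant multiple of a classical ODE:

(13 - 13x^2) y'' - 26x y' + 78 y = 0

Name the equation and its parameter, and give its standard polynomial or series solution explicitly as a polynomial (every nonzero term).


All three coefficients share the factor 13; dividing through by 13 gives  (1 - x^2) y'' - 2x y' + 6 y = 0.
This matches the Legendre equation (1 - x^2) y'' - 2x y' + n(n+1) y = 0 (note the -2x y' term) with n(n+1) = 6, so n = 2; the polynomial solution is P_2(x).
With y = sum_k a_k x^k, matching x^k gives (k+2)(k+1) a_{k+2} = [k(k+1) - n(n+1)] a_k = (k - 2)(k + 3) a_k. The right side vanishes at k = 2, so the series with the parity of 2 terminates at degree 2.
Standard normalization (P_n(1) = 1): leading coefficient (2n)!/(2^n (n!)^2) = 24/(4*4) = 3/2, so a_2 = 3/2. Work downward with a_k = (k+1)(k+2) a_{k+2} / ((k - 2)(k + 3)):
  a_0 = (1)(2)(3/2) / ((0 - 2)(0 + 3)) = 3/(-6) = -1/2
Hence P_2(x) = 3 x^2/2 - 1/2.

P_2(x); series = 3 x^2/2 - 1/2


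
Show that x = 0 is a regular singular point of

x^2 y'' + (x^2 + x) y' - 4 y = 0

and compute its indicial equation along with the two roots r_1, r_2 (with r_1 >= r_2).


Divide by x^2 to reach normal form y'' + P_1(x) y' + P_2(x) y = 0 with P_1(x) = 1 + 1/x and P_2(x) = -4/x^2.
x = 0 is a singular point because the y'-coefficient 1 + 1/x has a pole at x = 0 and the y-coefficient -4/x^2 has a pole at x = 0.
It is a regular singular point because x P_1(x) = p(x) = x + 1 and x^2 P_2(x) = q(x) = -4 are polynomials, hence analytic at x = 0.
p(0) = 1,  q(0) = -4.
Indicial equation: r(r-1) + p(0) r + q(0) = 0, i.e. r^2 + (p(0) - 1) r + q(0) = 0, i.e. r^2 - 4 = 0.
Discriminant: (0)^2 - 4(-4) = 16, so r = (0 ± 4)/2.
Solving: r_1 = 2, r_2 = -2.

indicial: r^2 - 4 = 0; roots r_1 = 2, r_2 = -2


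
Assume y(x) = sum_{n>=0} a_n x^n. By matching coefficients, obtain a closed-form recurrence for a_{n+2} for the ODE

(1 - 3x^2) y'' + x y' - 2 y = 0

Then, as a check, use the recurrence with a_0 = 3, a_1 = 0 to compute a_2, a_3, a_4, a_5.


Substitute y = sum_n a_n x^n.
(1 - 3 x^2) y'' contributes (n+2)(n+1) a_{n+2} - 3 n(n-1) a_n at x^n.
x y'(x) contributes n a_n at x^n.
-2 y(x) contributes -2 a_n at x^n.
Matching x^n: (n+2)(n+1) a_{n+2} + (-3 n(n-1) + n - 2) a_n = 0.
Thus a_{n+2} = (3 n(n-1) - n + 2) / ((n+1)(n+2)) * a_n.

Check with a_0 = 3, a_1 = 0 (apply the recurrence for n = 0, 1, 2, 3): a_0 = 3, a_1 = 0, a_2 = 3, a_3 = 0, a_4 = 3/2, a_5 = 0.

a_(n+2) = (3 n(n-1) - n + 2) / ((n+1)(n+2)) * a_n; check: a_0 = 3, a_1 = 0, a_2 = 3, a_3 = 0, a_4 = 3/2, a_5 = 0


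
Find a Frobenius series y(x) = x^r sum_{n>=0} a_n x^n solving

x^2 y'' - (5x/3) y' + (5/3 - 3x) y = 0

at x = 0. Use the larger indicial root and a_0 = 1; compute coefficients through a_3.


Write in Frobenius form y'' + (p(x)/x) y' + (q(x)/x^2) y = 0:
  p(x) = -5/3,  q(x) = 5/3 - 3x.
Indicial equation: r(r-1) + (-5/3) r + (5/3) = 0 -> roots r_1 = 5/3, r_2 = 1.
Take r = r_1 = 5/3. Let y(x) = x^r sum_{n>=0} a_n x^n with a_0 = 1.
Substitute y = x^r sum a_n x^n and match x^{r+n}. The recurrence is
  D(n) a_n - 3 a_{n-1} = 0,  where D(n) = (r+n)(r+n-1) + (-5/3)(r+n) + (5/3).
  a_n = 3 / D(n) * a_{n-1}.
Since the indicial polynomial factors as (r - r_1)(r - r_2), D(n) = (r_1 + n - r_1)(r_1 + n - r_2) = n(n + 2/3).
Evaluating step by step (a_0 = 1):
  n = 1: D(1) = 1(1 + 2/3) = 5/3; numerator = 3(1) = 3; a_1 = (3)/(5/3) = 9/5
  n = 2: D(2) = 2(2 + 2/3) = 16/3; numerator = 3(9/5) = 27/5; a_2 = (27/5)/(16/3) = 81/80
  n = 3: D(3) = 3(3 + 2/3) = 11; numerator = 3(81/80) = 243/80; a_3 = (243/80)/(11) = 243/880

r = 5/3; a_0 = 1; a_1 = 9/5; a_2 = 81/80; a_3 = 243/880


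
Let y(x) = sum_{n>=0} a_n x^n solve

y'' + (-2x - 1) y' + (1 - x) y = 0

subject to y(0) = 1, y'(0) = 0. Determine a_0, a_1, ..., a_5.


Ansatz: y(x) = sum_{n>=0} a_n x^n, so y'(x) = sum_{n>=1} n a_n x^(n-1) and y''(x) = sum_{n>=2} n(n-1) a_n x^(n-2).
Substitute into P(x) y'' + Q(x) y' + R(x) y = 0 with P(x) = 1, Q(x) = -2x - 1, R(x) = 1 - x, and match powers of x.
Initial conditions: a_0 = 1, a_1 = 0.
Setting the coefficient of each power of x to zero and solving order by order (substituting the coefficients already found):
  x^0: 2 a_2 - a_1 + a_0 = 0  ->  2 a_2 = a_1 - a_0 = -1  ->  a_2 = -1/2
  x^1: 6 a_3 - 2 a_2 - a_1 - a_0 = 0  ->  6 a_3 = 2 a_2 + a_1 + a_0 = 0  ->  a_3 = 0
  x^2: 12 a_4 - 3 a_3 - 3 a_2 - a_1 = 0  ->  12 a_4 = 3 a_3 + 3 a_2 + a_1 = -3/2  ->  a_4 = -1/8
  x^3: 20 a_5 - 4 a_4 - 5 a_3 - a_2 = 0  ->  20 a_5 = 4 a_4 + 5 a_3 + a_2 = -1  ->  a_5 = -1/20
Truncated series: y(x) = 1 - (1/2) x^2 - (1/8) x^4 - (1/20) x^5 + O(x^6).

a_0 = 1; a_1 = 0; a_2 = -1/2; a_3 = 0; a_4 = -1/8; a_5 = -1/20


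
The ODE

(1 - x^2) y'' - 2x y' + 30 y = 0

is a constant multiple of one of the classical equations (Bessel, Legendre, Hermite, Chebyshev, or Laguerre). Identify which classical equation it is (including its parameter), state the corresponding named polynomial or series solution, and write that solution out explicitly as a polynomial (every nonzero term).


The equation is already in a standard form:  (1 - x^2) y'' - 2x y' + 30 y = 0.
This matches the Legendre equation (1 - x^2) y'' - 2x y' + n(n+1) y = 0 (note the -2x y' term) with n(n+1) = 30, so n = 5; the polynomial solution is P_5(x).
With y = sum_k a_k x^k, matching x^k gives (k+2)(k+1) a_{k+2} = [k(k+1) - n(n+1)] a_k = (k - 5)(k + 6) a_k. The right side vanishes at k = 5, so the series with the parity of 5 terminates at degree 5.
Standard normalization (P_n(1) = 1): leading coefficient (2n)!/(2^n (n!)^2) = 3628800/(32*14400) = 63/8, so a_5 = 63/8. Work downward with a_k = (k+1)(k+2) a_{k+2} / ((k - 5)(k + 6)):
  a_3 = (4)(5)(63/8) / ((3 - 5)(3 + 6)) = (315/2)/(-18) = -35/4
  a_1 = (2)(3)(-35/4) / ((1 - 5)(1 + 6)) = (-105/2)/(-28) = 15/8
Hence P_5(x) = 63 x^5/8 - 35 x^3/4 + 15 x/8.

P_5(x); series = 63 x^5/8 - 35 x^3/4 + 15 x/8


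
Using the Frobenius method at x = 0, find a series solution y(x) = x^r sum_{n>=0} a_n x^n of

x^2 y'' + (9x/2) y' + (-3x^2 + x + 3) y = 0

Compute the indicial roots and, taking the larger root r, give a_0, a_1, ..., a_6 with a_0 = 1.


Write in Frobenius form y'' + (p(x)/x) y' + (q(x)/x^2) y = 0:
  p(x) = 9/2,  q(x) = -3x^2 + x + 3.
Indicial equation: r(r-1) + (9/2) r + (3) = 0 -> roots r_1 = -3/2, r_2 = -2.
Take r = r_1 = -3/2. Let y(x) = x^r sum_{n>=0} a_n x^n with a_0 = 1.
Substitute y = x^r sum a_n x^n and match x^{r+n}. The recurrence is
  D(n) a_n + 1 a_{n-1} - 3 a_{n-2} = 0,  where D(n) = (r+n)(r+n-1) + (9/2)(r+n) + (3).
  a_n = [-1 a_{n-1} + 3 a_{n-2}] / D(n).
Since the indicial polynomial factors as (r - r_1)(r - r_2), D(n) = (r_1 + n - r_1)(r_1 + n - r_2) = n(n + 1/2).
Evaluating step by step (a_0 = 1):
  n = 1: D(1) = 1(1 + 1/2) = 3/2; numerator = -1(1) = -1; a_1 = (-1)/(3/2) = -2/3
  n = 2: D(2) = 2(2 + 1/2) = 5; numerator = -1(-2/3) + 3(1) = 11/3; a_2 = (11/3)/(5) = 11/15
  n = 3: D(3) = 3(3 + 1/2) = 21/2; numerator = -1(11/15) + 3(-2/3) = -41/15; a_3 = (-41/15)/(21/2) = -82/315
  n = 4: D(4) = 4(4 + 1/2) = 18; numerator = -1(-82/315) + 3(11/15) = 155/63; a_4 = (155/63)/(18) = 155/1134
  n = 5: D(5) = 5(5 + 1/2) = 55/2; numerator = -1(155/1134) + 3(-82/315) = -5203/5670; a_5 = (-5203/5670)/(55/2) = -473/14175
  n = 6: D(6) = 6(6 + 1/2) = 39; numerator = -1(-473/14175) + 3(155/1134) = 12571/28350; a_6 = (12571/28350)/(39) = 967/85050

r = -3/2; a_0 = 1; a_1 = -2/3; a_2 = 11/15; a_3 = -82/315; a_4 = 155/1134; a_5 = -473/14175; a_6 = 967/85050


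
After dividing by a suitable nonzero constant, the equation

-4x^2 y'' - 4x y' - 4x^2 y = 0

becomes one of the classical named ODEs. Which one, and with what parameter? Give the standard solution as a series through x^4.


All three coefficients share the factor -4; dividing through by -4 gives  x^2 y'' + x y' + x^2 y = 0.
This matches the Bessel equation x^2 y'' + x y' + (x^2 - nu^2) y = 0 with nu^2 = 0, so nu = 0; the solution bounded at x = 0 is J_0(x).
Frobenius at x = 0: indicial roots ±nu; for r = nu the recurrence k(k + 2nu) c_k = -c_{k-2} gives the standard series J_nu(x) = sum_{k>=0} (-1)^k / (k! (k+nu)!) (x/2)^(2k+nu). Evaluate the first 3 terms:
  k = 0: (-1)^0 / (0! * 0! * 2^0) x^0 = 1/(1*1*1) x^0 = (1) x^0
  k = 1: (-1)^1 / (1! * 1! * 2^2) x^2 = -1/(1*1*4) x^2 = (-1/4) x^2
  k = 2: (-1)^2 / (2! * 2! * 2^4) x^4 = 1/(2*2*16) x^4 = (1/64) x^4
Hence J_0(x) = x^4/64 - x^2/4 + 1 + ....

J_0(x); series = x^4/64 - x^2/4 + 1


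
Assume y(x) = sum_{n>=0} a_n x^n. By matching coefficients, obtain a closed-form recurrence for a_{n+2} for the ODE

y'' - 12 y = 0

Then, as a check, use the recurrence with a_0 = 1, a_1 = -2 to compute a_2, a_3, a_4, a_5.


Substitute y = sum_n a_n x^n into y'' + (const) y = 0.
y''(x) = sum_{n>=0} (n+2)(n+1) a_{n+2} x^n.
The ODE becomes sum_n [(n+2)(n+1) a_{n+2} - 12 a_n] x^n = 0.
Setting each coefficient to zero gives the recurrence:
  (n+2)(n+1) a_{n+2} - 12 a_n = 0,
  a_{n+2} = 12 / ((n+1)(n+2)) a_n.

Check with a_0 = 1, a_1 = -2 (apply the recurrence for n = 0, 1, 2, 3): a_0 = 1, a_1 = -2, a_2 = 6, a_3 = -4, a_4 = 6, a_5 = -12/5.

a_{n+2} = 12/((n+1)(n+2)) * a_n; check: a_0 = 1, a_1 = -2, a_2 = 6, a_3 = -4, a_4 = 6, a_5 = -12/5


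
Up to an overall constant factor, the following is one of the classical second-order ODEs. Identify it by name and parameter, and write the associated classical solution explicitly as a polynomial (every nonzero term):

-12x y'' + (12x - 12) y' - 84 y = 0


All three coefficients share the factor -12; dividing through by -12 gives  x y'' + (1 - x) y' + 7 y = 0.
This matches the Laguerre equation x y'' + (1 - x) y' + n y = 0 with n = 7; the polynomial solution is L_7(x).
With y = sum_k a_k x^k, matching x^k gives (k+1)k a_{k+1} + (k+1) a_{k+1} - k a_k + n a_k = 0, i.e. (k+1)^2 a_{k+1} = (k - n) a_k = (k - 7) a_k. The right side vanishes at k = 7, so the series terminates at degree 7.
Standard normalization L_n(0) = 1 gives a_0 = 1. Work upward with a_{k+1} = (k - 7) a_k / (k+1)^2:
  a_1 = (0 - 7)(1) / 1^2 = -7/1 = -7
  a_2 = (1 - 7)(-7) / 2^2 = 42/4 = 21/2
  a_3 = (2 - 7)(21/2) / 3^2 = (-105/2)/9 = -35/6
  a_4 = (3 - 7)(-35/6) / 4^2 = (70/3)/16 = 35/24
  a_5 = (4 - 7)(35/24) / 5^2 = (-35/8)/25 = -7/40
  a_6 = (5 - 7)(-7/40) / 6^2 = (7/20)/36 = 7/720
  a_7 = (6 - 7)(7/720) / 7^2 = (-7/720)/49 = -1/5040
Hence L_7(x) = -x^7/5040 + 7 x^6/720 - 7 x^5/40 + 35 x^4/24 - 35 x^3/6 + 21 x^2/2 - 7 x + 1.

L_7(x); series = -x^7/5040 + 7 x^6/720 - 7 x^5/40 + 35 x^4/24 - 35 x^3/6 + 21 x^2/2 - 7 x + 1


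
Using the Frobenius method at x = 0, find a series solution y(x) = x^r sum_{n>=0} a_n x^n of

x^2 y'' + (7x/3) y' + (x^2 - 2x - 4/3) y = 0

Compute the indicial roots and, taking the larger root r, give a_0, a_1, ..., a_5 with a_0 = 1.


Write in Frobenius form y'' + (p(x)/x) y' + (q(x)/x^2) y = 0:
  p(x) = 7/3,  q(x) = x^2 - 2x - 4/3.
Indicial equation: r(r-1) + (7/3) r + (-4/3) = 0 -> roots r_1 = 2/3, r_2 = -2.
Take r = r_1 = 2/3. Let y(x) = x^r sum_{n>=0} a_n x^n with a_0 = 1.
Substitute y = x^r sum a_n x^n and match x^{r+n}. The recurrence is
  D(n) a_n - 2 a_{n-1} + 1 a_{n-2} = 0,  where D(n) = (r+n)(r+n-1) + (7/3)(r+n) + (-4/3).
  a_n = [2 a_{n-1} - 1 a_{n-2}] / D(n).
Since the indicial polynomial factors as (r - r_1)(r - r_2), D(n) = (r_1 + n - r_1)(r_1 + n - r_2) = n(n + 8/3).
Evaluating step by step (a_0 = 1):
  n = 1: D(1) = 1(1 + 8/3) = 11/3; numerator = 2(1) = 2; a_1 = (2)/(11/3) = 6/11
  n = 2: D(2) = 2(2 + 8/3) = 28/3; numerator = 2(6/11) - 1(1) = 1/11; a_2 = (1/11)/(28/3) = 3/308
  n = 3: D(3) = 3(3 + 8/3) = 17; numerator = 2(3/308) - 1(6/11) = -81/154; a_3 = (-81/154)/(17) = -81/2618
  n = 4: D(4) = 4(4 + 8/3) = 80/3; numerator = 2(-81/2618) - 1(3/308) = -375/5236; a_4 = (-375/5236)/(80/3) = -225/83776
  n = 5: D(5) = 5(5 + 8/3) = 115/3; numerator = 2(-225/83776) - 1(-81/2618) = 9/352; a_5 = (9/352)/(115/3) = 27/40480

r = 2/3; a_0 = 1; a_1 = 6/11; a_2 = 3/308; a_3 = -81/2618; a_4 = -225/83776; a_5 = 27/40480


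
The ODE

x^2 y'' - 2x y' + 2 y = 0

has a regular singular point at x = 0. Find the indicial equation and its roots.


Divide by x^2 to reach normal form y'' + P_1(x) y' + P_2(x) y = 0 with P_1(x) = -2/x and P_2(x) = 2/x^2.
x = 0 is a singular point because the y'-coefficient -2/x has a pole at x = 0 and the y-coefficient 2/x^2 has a pole at x = 0.
It is a regular singular point because x P_1(x) = p(x) = -2 and x^2 P_2(x) = q(x) = 2 are polynomials, hence analytic at x = 0.
p(0) = -2,  q(0) = 2.
Indicial equation: r(r-1) + p(0) r + q(0) = 0, i.e. r^2 + (p(0) - 1) r + q(0) = 0, i.e. r^2 - 3 r + 2 = 0.
Discriminant: (-3)^2 - 4(2) = 1, so r = (3 ± 1)/2.
Solving: r_1 = 2, r_2 = 1.

indicial: r^2 - 3 r + 2 = 0; roots r_1 = 2, r_2 = 1


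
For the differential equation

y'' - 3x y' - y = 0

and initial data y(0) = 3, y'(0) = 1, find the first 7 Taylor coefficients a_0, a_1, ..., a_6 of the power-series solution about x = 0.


Ansatz: y(x) = sum_{n>=0} a_n x^n, so y'(x) = sum_{n>=1} n a_n x^(n-1) and y''(x) = sum_{n>=2} n(n-1) a_n x^(n-2).
Substitute into P(x) y'' + Q(x) y' + R(x) y = 0 with P(x) = 1, Q(x) = -3x, R(x) = -1, and match powers of x.
Initial conditions: a_0 = 3, a_1 = 1.
Setting the coefficient of each power of x to zero and solving order by order (substituting the coefficients already found):
  x^0: 2 a_2 - a_0 = 0  ->  2 a_2 = a_0 = 3  ->  a_2 = 3/2
  x^1: 6 a_3 - 4 a_1 = 0  ->  6 a_3 = 4 a_1 = 4  ->  a_3 = 2/3
  x^2: 12 a_4 - 7 a_2 = 0  ->  12 a_4 = 7 a_2 = 21/2  ->  a_4 = 7/8
  x^3: 20 a_5 - 10 a_3 = 0  ->  20 a_5 = 10 a_3 = 20/3  ->  a_5 = 1/3
  x^4: 30 a_6 - 13 a_4 = 0  ->  30 a_6 = 13 a_4 = 91/8  ->  a_6 = 91/240
Truncated series: y(x) = 3 + x + (3/2) x^2 + (2/3) x^3 + (7/8) x^4 + (1/3) x^5 + (91/240) x^6 + O(x^7).

a_0 = 3; a_1 = 1; a_2 = 3/2; a_3 = 2/3; a_4 = 7/8; a_5 = 1/3; a_6 = 91/240


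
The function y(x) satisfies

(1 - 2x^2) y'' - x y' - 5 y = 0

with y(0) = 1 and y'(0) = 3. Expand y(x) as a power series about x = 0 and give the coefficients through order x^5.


Ansatz: y(x) = sum_{n>=0} a_n x^n, so y'(x) = sum_{n>=1} n a_n x^(n-1) and y''(x) = sum_{n>=2} n(n-1) a_n x^(n-2).
Substitute into P(x) y'' + Q(x) y' + R(x) y = 0 with P(x) = 1 - 2x^2, Q(x) = -x, R(x) = -5, and match powers of x.
Initial conditions: a_0 = 1, a_1 = 3.
Setting the coefficient of each power of x to zero and solving order by order (substituting the coefficients already found):
  x^0: 2 a_2 - 5 a_0 = 0  ->  2 a_2 = 5 a_0 = 5  ->  a_2 = 5/2
  x^1: 6 a_3 - 6 a_1 = 0  ->  6 a_3 = 6 a_1 = 18  ->  a_3 = 3
  x^2: 12 a_4 - 11 a_2 = 0  ->  12 a_4 = 11 a_2 = 55/2  ->  a_4 = 55/24
  x^3: 20 a_5 - 20 a_3 = 0  ->  20 a_5 = 20 a_3 = 60  ->  a_5 = 3
Truncated series: y(x) = 1 + 3 x + (5/2) x^2 + 3 x^3 + (55/24) x^4 + 3 x^5 + O(x^6).

a_0 = 1; a_1 = 3; a_2 = 5/2; a_3 = 3; a_4 = 55/24; a_5 = 3


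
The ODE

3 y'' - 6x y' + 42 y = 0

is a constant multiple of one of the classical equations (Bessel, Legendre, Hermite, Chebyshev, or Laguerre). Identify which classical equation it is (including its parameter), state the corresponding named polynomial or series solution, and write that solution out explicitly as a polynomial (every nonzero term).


All three coefficients share the factor 3; dividing through by 3 gives  y'' - 2x y' + 14 y = 0.
This matches the Hermite equation y'' - 2x y' + 2n y = 0 with 2n = 14, so n = 7; the polynomial solution is H_7(x).
With y = sum_k a_k x^k, matching x^k gives (k+2)(k+1) a_{k+2} = 2(k - n) a_k = 2(k - 7) a_k. The right side vanishes at k = 7, so the series with the parity of 7 terminates at degree 7.
Standard normalization: leading coefficient of H_n is 2^n, so a_7 = 2^7 = 128. Work downward with a_k = (k+1)(k+2) a_{k+2} / (2(k - n)):
  a_5 = (6)(7)(128) / (2(5 - 7)) = 5376/(-4) = -1344
  a_3 = (4)(5)(-1344) / (2(3 - 7)) = -26880/(-8) = 3360
  a_1 = (2)(3)(3360) / (2(1 - 7)) = 20160/(-12) = -1680
Hence H_7(x) = 128 x^7 - 1344 x^5 + 3360 x^3 - 1680 x.

H_7(x); series = 128 x^7 - 1344 x^5 + 3360 x^3 - 1680 x


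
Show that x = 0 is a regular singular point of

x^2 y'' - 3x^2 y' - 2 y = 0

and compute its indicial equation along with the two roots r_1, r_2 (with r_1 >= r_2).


Divide by x^2 to reach normal form y'' + P_1(x) y' + P_2(x) y = 0 with P_1(x) = -3 and P_2(x) = -2/x^2.
x = 0 is a singular point because the y-coefficient -2/x^2 has a pole at x = 0.
It is a regular singular point because x P_1(x) = p(x) = -3x and x^2 P_2(x) = q(x) = -2 are polynomials, hence analytic at x = 0.
p(0) = 0,  q(0) = -2.
Indicial equation: r(r-1) + p(0) r + q(0) = 0, i.e. r^2 + (p(0) - 1) r + q(0) = 0, i.e. r^2 - 1 r - 2 = 0.
Discriminant: (-1)^2 - 4(-2) = 9, so r = (1 ± 3)/2.
Solving: r_1 = 2, r_2 = -1.

indicial: r^2 - 1 r - 2 = 0; roots r_1 = 2, r_2 = -1


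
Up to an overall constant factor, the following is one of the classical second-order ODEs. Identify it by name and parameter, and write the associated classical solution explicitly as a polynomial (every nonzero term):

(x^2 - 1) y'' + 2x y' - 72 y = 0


All three coefficients share the factor -1; dividing through by -1 gives  (1 - x^2) y'' - 2x y' + 72 y = 0.
This matches the Legendre equation (1 - x^2) y'' - 2x y' + n(n+1) y = 0 (note the -2x y' term) with n(n+1) = 72, so n = 8; the polynomial solution is P_8(x).
With y = sum_k a_k x^k, matching x^k gives (k+2)(k+1) a_{k+2} = [k(k+1) - n(n+1)] a_k = (k - 8)(k + 9) a_k. The right side vanishes at k = 8, so the series with the parity of 8 terminates at degree 8.
Standard normalization (P_n(1) = 1): leading coefficient (2n)!/(2^n (n!)^2) = 20922789888000/(256*1625702400) = 6435/128, so a_8 = 6435/128. Work downward with a_k = (k+1)(k+2) a_{k+2} / ((k - 8)(k + 9)):
  a_6 = (7)(8)(6435/128) / ((6 - 8)(6 + 9)) = (45045/16)/(-30) = -3003/32
  a_4 = (5)(6)(-3003/32) / ((4 - 8)(4 + 9)) = (-45045/16)/(-52) = 3465/64
  a_2 = (3)(4)(3465/64) / ((2 - 8)(2 + 9)) = (10395/16)/(-66) = -315/32
  a_0 = (1)(2)(-315/32) / ((0 - 8)(0 + 9)) = (-315/16)/(-72) = 35/128
Hence P_8(x) = 6435 x^8/128 - 3003 x^6/32 + 3465 x^4/64 - 315 x^2/32 + 35/128.

P_8(x); series = 6435 x^8/128 - 3003 x^6/32 + 3465 x^4/64 - 315 x^2/32 + 35/128
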